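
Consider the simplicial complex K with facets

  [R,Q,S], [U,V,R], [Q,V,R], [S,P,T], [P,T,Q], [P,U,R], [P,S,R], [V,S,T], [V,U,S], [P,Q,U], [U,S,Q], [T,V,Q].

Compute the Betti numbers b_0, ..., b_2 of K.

b_0 = 1, b_1 = 0, b_2 = 0.

We work with the vertex ordering P < Q < R < S < T < U < V. The simplices of K, each written with vertices in increasing order, are:

  0-simplices (7): P, Q, R, S, T, U, V
  1-simplices (18): PQ, PR, PS, PT, PU, QR, QS, QT, QU, QV, RS, RU, RV, ST, SU, SV, TV, UV
  2-simplices (12): PQT, PQU, PRS, PRU, PST, QRS, QRV, QSU, QTV, RUV, STV, SUV

Hence C_0 ≅ Z^7, C_1 ≅ Z^18, C_2 ≅ Z^12.

The boundary map ∂_1: C_1 → C_0 is given by ∂[p,q] = [q] − [p].
This gives a 7×18 integer matrix of rank 6; reducing to Smith normal form yields diagonal entries (1,1,1,1,1,1).

Boundary ∂_2: C_2 → C_1 maps a triangle to the signed sum of its edges. For instance
  ∂QRV = RV − QV + QR,
  ∂STV = TV − SV + ST.
This gives a 18×12 integer matrix of rank 12; reducing to Smith normal form yields diagonal entries (1,1,1,1,1,1,1,1,1,1,1,2).

Reading off H_k = ker ∂_k / im ∂_{k+1}:

  H_0: rank C_0 − rank ∂_1 = 7 − 6 = 1, and the invariant factors of ∂_1 are all 1, so H_0 ≅ Z.
  H_1: rank ker ∂_1 − rank ∂_2 = (18 − 6) − 12 = 0, and ∂_2 has invariant factor 2 > 1, so H_1 ≅ Z/2Z.
  H_2: rank ker ∂_2 − rank ∂_3 = (12 − 12) − 0 = 0, and there is no ∂_3, so H_2 ≅ 0.

Hence the Betti numbers are b_0 = 1, b_1 = 0, b_2 = 0.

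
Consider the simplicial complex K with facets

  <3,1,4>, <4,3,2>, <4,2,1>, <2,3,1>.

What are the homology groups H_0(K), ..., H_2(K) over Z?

Fix the vertex order 1 < 2 < 3 < 4 and write every simplex with vertices in increasing order. Then dim K = 2 and the simplices of K are:

  0-simplices (4): [1], [2], [3], [4]
  1-simplices (6): [1,2], [1,3], [1,4], [2,3], [2,4], [3,4]
  2-simplices (4): [1,2,3], [1,2,4], [1,3,4], [2,3,4]

giving chain groups C_0 ≅ Z^4, C_1 ≅ Z^6, C_2 ≅ Z^4.

∂_1: C_1 → C_0 sends each edge [p,q] (with p < q) to q − p.
The resulting 4×6 matrix has rank 3, and its Smith normal form has invariant factors (1,1,1).

∂_2: C_2 → C_1 acts by ∂[p,q,r] = [q,r] − [p,r] + [p,q]. For instance
  ∂[2,3,4] = [3,4] − [2,4] + [2,3],
  ∂[1,3,4] = [3,4] − [1,4] + [1,3].
This gives a 6×4 integer matrix of rank 3; reducing to Smith normal form yields diagonal entries (1,1,1).

Computing H_k = (kernel of ∂_k) / (image of ∂_{k+1}):

  H_0: rank C_0 − rank ∂_1 = 4 − 3 = 1, and the invariant factors of ∂_1 are all 1, so H_0 ≅ Z.
  H_1: rank ker ∂_1 − rank ∂_2 = (6 − 3) − 3 = 0, and the invariant factors of ∂_2 are all 1, so H_1 ≅ 0.
  H_2: rank ker ∂_2 − rank ∂_3 = (4 − 3) − 0 = 1, and there is no ∂_3, so H_2 ≅ Z.

As a check, the Euler characteristic is 4 − 6 + 4 = 2, which agrees with 1 − 0 + 1 = 2.
(K is a triangulation of the 2-sphere S^2.)

H_0 ≅ Z,  H_1 = 0,  H_2 ≅ Z.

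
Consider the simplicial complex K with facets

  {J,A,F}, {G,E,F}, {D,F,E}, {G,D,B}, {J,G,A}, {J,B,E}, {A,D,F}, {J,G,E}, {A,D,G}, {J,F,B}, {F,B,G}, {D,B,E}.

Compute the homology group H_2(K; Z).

H_2 ≅ 0.

We work with the vertex ordering A < B < D < E < F < G < J. The simplices of K, each written with vertices in increasing order, are:

  0-simplices (7): A, B, D, E, F, G, J
  1-simplices (18): AD, AF, AG, AJ, BD, BE, BF, BG, BJ, DE, DF, DG, EF, EG, EJ, FG, FJ, GJ
  2-simplices (12): ADF, ADG, AFJ, AGJ, BDE, BDG, BEJ, BFG, BFJ, DEF, EFG, EGJ

so the chain groups are C_0 ≅ Z^7, C_1 ≅ Z^18, C_2 ≅ Z^12.

∂_1: C_1 → C_0 is given by ∂[p,q] = [q] − [p].
The 7×18 boundary matrix has rank 6 and Smith normal form diag(1,1,1,1,1,1).

∂_2: C_2 → C_1 sends each 2-simplex [p,q,r] to [q,r] − [p,r] + [p,q]. For instance
  ∂BDG = DG − BG + BD,
  ∂BFG = FG − BG + BF.
This gives a 18×12 integer matrix of rank 12; reducing to Smith normal form yields diagonal entries (1,1,1,1,1,1,1,1,1,1,1,2).

Computing H_k = (kernel of ∂_k) / (image of ∂_{k+1}):

  H_2: rank ker ∂_2 − rank ∂_3 = (12 − 12) − 0 = 0, and there is no ∂_3, so H_2 ≅ 0.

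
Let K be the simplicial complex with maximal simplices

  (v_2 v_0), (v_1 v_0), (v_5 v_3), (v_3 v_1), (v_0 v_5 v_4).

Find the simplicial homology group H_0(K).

H_0 = Z.

Take the total order v_0 < v_1 < v_2 < v_3 < v_4 < v_5 on the vertex set. Then K (dimension 2) consists of the simplices:

  0-simplices (6): [v_0], [v_1], [v_2], [v_3], [v_4], [v_5]
  1-simplices (7): [v_0,v_1], [v_0,v_2], [v_0,v_4], [v_0,v_5], [v_1,v_3], [v_3,v_5], [v_4,v_5]
  2-simplices (1): [v_0,v_4,v_5]

Hence C_0 ≅ Z^6, C_1 ≅ Z^7, C_2 ≅ Z^1.

The boundary map ∂_1: C_1 → C_0 sends each edge [p,q] (with p < q) to q − p. For instance
  ∂[v_1,v_3] = [v_3] − [v_1].
The resulting 6×7 matrix has rank 5, and its Smith normal form has invariant factors (1,1,1,1,1).

Boundary ∂_2: C_2 → C_1 sends each 2-simplex [p,q,r] to [q,r] − [p,r] + [p,q]. For instance
  ∂[v_0,v_4,v_5] = [v_4,v_5] − [v_0,v_5] + [v_0,v_4].
As a 7×1 matrix over Z this has rank 1, with invariant factors (1).

Reading off H_k = ker ∂_k / im ∂_{k+1}:

  H_0: rank C_0 − rank ∂_1 = 6 − 5 = 1, and the invariant factors of ∂_1 are all 1, so H_0 = Z.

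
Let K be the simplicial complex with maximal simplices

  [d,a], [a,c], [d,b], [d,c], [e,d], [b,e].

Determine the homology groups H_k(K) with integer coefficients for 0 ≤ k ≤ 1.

We work with the vertex ordering a < b < c < d < e. The simplices of K, each written with vertices in increasing order, are:

  0-simplices (5): a, b, c, d, e
  1-simplices (6): ac, ad, bd, be, cd, de

so the chain groups are C_0 ≅ Z^5, C_1 ≅ Z^6.

∂_1: C_1 → C_0 is given by ∂[p,q] = [q] − [p].
The resulting 5×6 matrix has rank 4, and its Smith normal form has invariant factors (1,1,1,1).

Reading off H_k = ker ∂_k / im ∂_{k+1}:

  H_0: rank C_0 − rank ∂_1 = 5 − 4 = 1, and the invariant factors of ∂_1 are all 1, so H_0 = Z.
  H_1: rank ker ∂_1 − rank ∂_2 = (6 − 4) − 0 = 2, and there is no ∂_2, so H_1 = Z^2.

As a check, the Euler characteristic is 5 − 6 = -1, which agrees with 1 − 2 = -1.

H_0 ≅ Z,  H_1 ≅ Z^2.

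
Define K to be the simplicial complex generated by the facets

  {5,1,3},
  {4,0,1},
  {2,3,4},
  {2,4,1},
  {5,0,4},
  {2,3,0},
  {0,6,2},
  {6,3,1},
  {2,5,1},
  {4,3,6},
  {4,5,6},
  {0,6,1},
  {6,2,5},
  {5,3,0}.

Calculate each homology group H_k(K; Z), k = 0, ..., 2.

H_0 ≅ Z,  H_1 ≅ Z^2,  H_2 ≅ Z.

Take the total order 0 < 1 < 2 < 3 < 4 < 5 < 6 on the vertex set. Then K (dimension 2) consists of the simplices:

  0-simplices (7): [0], [1], [2], [3], [4], [5], [6]
  1-simplices (21): [0,1], [0,2], [0,3], [0,4], [0,5], [0,6], [1,2], [1,3], [1,4], [1,5], [1,6], [2,3], [2,4], [2,5], [2,6], [3,4], [3,5], [3,6], [4,5], [4,6], [5,6]
  2-simplices (14): [0,1,4], [0,1,6], [0,2,3], [0,2,6], [0,3,5], [0,4,5], [1,2,4], [1,2,5], [1,3,5], [1,3,6], [2,3,4], [2,5,6], [3,4,6], [4,5,6]

giving chain groups C_0 ≅ Z^7, C_1 ≅ Z^21, C_2 ≅ Z^14.

Boundary ∂_1: C_1 → C_0 maps an edge to its endpoints' difference, ∂[p,q] = q − p. For instance
  ∂[1,2] = [2] − [1].
This gives a 7×21 integer matrix of rank 6; reducing to Smith normal form yields diagonal entries (1,1,1,1,1,1).

The boundary map ∂_2: C_2 → C_1 sends each 2-simplex [p,q,r] to [q,r] − [p,r] + [p,q]. For instance
  ∂[3,4,6] = [4,6] − [3,6] + [3,4],
  ∂[0,3,5] = [3,5] − [0,5] + [0,3].
This gives a 21×14 integer matrix of rank 13; reducing to Smith normal form yields diagonal entries (1,1,1,1,1,1,1,1,1,1,1,1,1).

From H_k ≅ ker(∂_k) / im(∂_{k+1}) we obtain:

  H_0: rank C_0 − rank ∂_1 = 7 − 6 = 1, and the invariant factors of ∂_1 are all 1, so H_0 ≅ Z.
  H_1: rank ker ∂_1 − rank ∂_2 = (21 − 6) − 13 = 2, and the invariant factors of ∂_2 are all 1, so H_1 ≅ Z^2.
  H_2: rank ker ∂_2 − rank ∂_3 = (14 − 13) − 0 = 1, and there is no ∂_3, so H_2 ≅ Z.

As a check, the Euler characteristic is 7 − 21 + 14 = 0, which agrees with 1 − 2 + 1 = 0.
(K is a triangulation of the torus T^2.)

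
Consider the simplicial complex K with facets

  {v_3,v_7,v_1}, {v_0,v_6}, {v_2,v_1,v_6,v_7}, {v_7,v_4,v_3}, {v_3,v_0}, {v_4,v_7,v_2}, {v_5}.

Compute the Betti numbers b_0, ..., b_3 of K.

b_0 = 2, b_1 = 1, b_2 = 0, b_3 = 0.

Order the vertices as v_0 < v_1 < v_2 < v_3 < v_4 < v_5 < v_6 < v_7. Listing each simplex with vertices in this order, K has dimension 3 with simplices:

  0-simplices (8): [v_0], [v_1], [v_2], [v_3], [v_4], [v_5], [v_6], [v_7]
  1-simplices (13): [v_0,v_3], [v_0,v_6], [v_1,v_2], [v_1,v_3], [v_1,v_6], [v_1,v_7], [v_2,v_4], [v_2,v_6], [v_2,v_7], [v_3,v_4], [v_3,v_7], [v_4,v_7], [v_6,v_7]
  2-simplices (7): [v_1,v_2,v_6], [v_1,v_2,v_7], [v_1,v_3,v_7], [v_1,v_6,v_7], [v_2,v_4,v_7], [v_2,v_6,v_7], [v_3,v_4,v_7]
  3-simplices (1): [v_1,v_2,v_6,v_7]

Hence C_0 ≅ Z^8, C_1 ≅ Z^13, C_2 ≅ Z^7, C_3 ≅ Z^1.

∂_1: C_1 → C_0 sends each edge [p,q] (with p < q) to q − p. For instance
  ∂[v_1,v_3] = [v_3] − [v_1].
The 8×13 boundary matrix has rank 6 and Smith normal form diag(1,1,1,1,1,1).

The boundary map ∂_2: C_2 → C_1 acts by ∂[p,q,r] = [q,r] − [p,r] + [p,q]. For instance
  ∂[v_3,v_4,v_7] = [v_4,v_7] − [v_3,v_7] + [v_3,v_4],
  ∂[v_1,v_2,v_7] = [v_2,v_7] − [v_1,v_7] + [v_1,v_2].
The resulting 13×7 matrix has rank 6, and its Smith normal form has invariant factors (1,1,1,1,1,1).

The boundary map ∂_3: C_3 → C_2 sends each 3-simplex σ to the alternating sum Σ_i (−1)^i (σ with its i-th vertex removed). For instance
  ∂[v_1,v_2,v_6,v_7] = [v_2,v_6,v_7] − [v_1,v_6,v_7] + [v_1,v_2,v_7] − [v_1,v_2,v_6].
This gives a 7×1 integer matrix of rank 1; reducing to Smith normal form yields diagonal entries (1).

Computing H_k = (kernel of ∂_k) / (image of ∂_{k+1}):

  H_0: rank C_0 − rank ∂_1 = 8 − 6 = 2, and the invariant factors of ∂_1 are all 1, so H_0 ≅ Z^2.
  H_1: rank ker ∂_1 − rank ∂_2 = (13 − 6) − 6 = 1, and the invariant factors of ∂_2 are all 1, so H_1 ≅ Z.
  H_2: rank ker ∂_2 − rank ∂_3 = (7 − 6) − 1 = 0, and the invariant factors of ∂_3 are all 1, so H_2 ≅ 0.
  H_3: rank ker ∂_3 − rank ∂_4 = (1 − 1) − 0 = 0, and there is no ∂_4, so H_3 ≅ 0.

Hence the Betti numbers are b_0 = 2, b_1 = 1, b_2 = 0, b_3 = 0.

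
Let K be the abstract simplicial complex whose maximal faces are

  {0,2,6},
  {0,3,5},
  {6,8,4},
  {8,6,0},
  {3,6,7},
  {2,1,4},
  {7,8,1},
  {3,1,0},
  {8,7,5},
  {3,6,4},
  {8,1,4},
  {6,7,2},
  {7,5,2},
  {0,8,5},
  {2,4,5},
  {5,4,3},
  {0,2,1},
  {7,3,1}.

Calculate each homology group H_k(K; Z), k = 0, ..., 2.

H_0 ≅ Z,  H_1 ≅ Z^2,  H_2 ≅ Z.

Fix the vertex order 0 < 1 < 2 < 3 < 4 < 5 < 6 < 7 < 8 and write every simplex with vertices in increasing order. Then dim K = 2 and the simplices of K are:

  0-simplices (9): [0], [1], [2], [3], [4], [5], [6], [7], [8]
  1-simplices (27): (27 of them)
  2-simplices (18): [0,1,2], [0,1,3], [0,2,6], [0,3,5], [0,5,8], [0,6,8], [1,2,4], [1,3,7], [1,4,8], [1,7,8], [2,4,5], [2,5,7], [2,6,7], [3,4,5], [3,4,6], [3,6,7], [4,6,8], [5,7,8]

so the chain groups are C_0 ≅ Z^9, C_1 ≅ Z^27, C_2 ≅ Z^18.

∂_1: C_1 → C_0 maps an edge to its endpoints' difference, ∂[p,q] = q − p.
As a 9×27 matrix over Z this has rank 8, with invariant factors (1,1,1,1,1,1,1,1).

The boundary map ∂_2: C_2 → C_1 acts by ∂[p,q,r] = [q,r] − [p,r] + [p,q]. For instance
  ∂[0,5,8] = [5,8] − [0,8] + [0,5],
  ∂[2,4,5] = [4,5] − [2,5] + [2,4].
The resulting 27×18 matrix has rank 17, and its Smith normal form has invariant factors (1,1,1,1,1,1,1,1,1,1,1,1,1,1,1,1,1).

Computing H_k = (kernel of ∂_k) / (image of ∂_{k+1}):

  H_0: rank C_0 − rank ∂_1 = 9 − 8 = 1, and the invariant factors of ∂_1 are all 1, so H_0 ≅ Z.
  H_1: rank ker ∂_1 − rank ∂_2 = (27 − 8) − 17 = 2, and the invariant factors of ∂_2 are all 1, so H_1 ≅ Z^2.
  H_2: rank ker ∂_2 − rank ∂_3 = (18 − 17) − 0 = 1, and there is no ∂_3, so H_2 ≅ Z.

As a check, the Euler characteristic is 9 − 27 + 18 = 0, which agrees with 1 − 2 + 1 = 0.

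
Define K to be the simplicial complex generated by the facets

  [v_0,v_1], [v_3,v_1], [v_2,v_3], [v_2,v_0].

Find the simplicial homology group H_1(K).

Order the vertices as v_0 < v_1 < v_2 < v_3. Listing each simplex with vertices in this order, K has dimension 1 with simplices:

  0-simplices (4): [v_0], [v_1], [v_2], [v_3]
  1-simplices (4): [v_0,v_1], [v_0,v_2], [v_1,v_3], [v_2,v_3]

Hence C_0 ≅ Z^4, C_1 ≅ Z^4.

The boundary map ∂_1: C_1 → C_0 maps an edge to its endpoints' difference, ∂[p,q] = q − p.
As a 4×4 matrix over Z this has rank 3, with invariant factors (1,1,1).

Reading off H_k = ker ∂_k / im ∂_{k+1}:

  H_1: rank ker ∂_1 − rank ∂_2 = (4 − 3) − 0 = 1, and there is no ∂_2, so H_1 = Z.

H_1 = Z.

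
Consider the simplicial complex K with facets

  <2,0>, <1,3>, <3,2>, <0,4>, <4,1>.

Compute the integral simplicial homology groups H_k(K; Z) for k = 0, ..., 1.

H_0 = Z,  H_1 = Z.

Order the vertices as 0 < 1 < 2 < 3 < 4. Listing each simplex with vertices in this order, K has dimension 1 with simplices:

  0-simplices (5): [0], [1], [2], [3], [4]
  1-simplices (5): [0,2], [0,4], [1,3], [1,4], [2,3]

Hence C_0 ≅ Z^5, C_1 ≅ Z^5.

The boundary map ∂_1: C_1 → C_0 is given by ∂[p,q] = [q] − [p].
This gives a 5×5 integer matrix of rank 4; reducing to Smith normal form yields diagonal entries (1,1,1,1).

Computing H_k = (kernel of ∂_k) / (image of ∂_{k+1}):

  H_0: rank C_0 − rank ∂_1 = 5 − 4 = 1, and the invariant factors of ∂_1 are all 1, so H_0 = Z.
  H_1: rank ker ∂_1 − rank ∂_2 = (5 − 4) − 0 = 1, and there is no ∂_2, so H_1 = Z.

(K is a triangulation of the circle S^1.)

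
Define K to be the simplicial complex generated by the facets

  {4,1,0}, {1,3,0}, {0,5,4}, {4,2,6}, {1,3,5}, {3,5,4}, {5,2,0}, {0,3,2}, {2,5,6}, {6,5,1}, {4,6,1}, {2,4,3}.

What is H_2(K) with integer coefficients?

Fix the vertex order 0 < 1 < 2 < 3 < 4 < 5 < 6 and write every simplex with vertices in increasing order. Then dim K = 2 and the simplices of K are:

  0-simplices (7): [0], [1], [2], [3], [4], [5], [6]
  1-simplices (18): [0,1], [0,2], [0,3], [0,4], [0,5], [1,3], [1,4], [1,5], [1,6], [2,3], [2,4], [2,5], [2,6], [3,4], [3,5], [4,5], [4,6], [5,6]
  2-simplices (12): [0,1,3], [0,1,4], [0,2,3], [0,2,5], [0,4,5], [1,3,5], [1,4,6], [1,5,6], [2,3,4], [2,4,6], [2,5,6], [3,4,5]

Hence C_0 ≅ Z^7, C_1 ≅ Z^18, C_2 ≅ Z^12.

Boundary ∂_1: C_1 → C_0 is given by ∂[p,q] = [q] − [p].
This gives a 7×18 integer matrix of rank 6; reducing to Smith normal form yields diagonal entries (1,1,1,1,1,1).

∂_2: C_2 → C_1 acts by ∂[p,q,r] = [q,r] − [p,r] + [p,q]. For instance
  ∂[0,1,3] = [1,3] − [0,3] + [0,1],
  ∂[0,2,5] = [2,5] − [0,5] + [0,2].
This gives a 18×12 integer matrix of rank 12; reducing to Smith normal form yields diagonal entries (1,1,1,1,1,1,1,1,1,1,1,2).

Reading off H_k = ker ∂_k / im ∂_{k+1}:

  H_2: rank ker ∂_2 − rank ∂_3 = (12 − 12) − 0 = 0, and there is no ∂_3, so H_2 ≅ 0.

(K is a triangulation of the real projective plane RP^2.)

H_2 ≅ 0.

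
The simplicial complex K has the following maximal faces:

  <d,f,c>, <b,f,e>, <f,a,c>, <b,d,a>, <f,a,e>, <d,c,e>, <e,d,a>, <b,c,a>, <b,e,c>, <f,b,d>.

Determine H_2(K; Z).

H_2 = 0.

Fix the vertex order a < b < c < d < e < f and write every simplex with vertices in increasing order. Then dim K = 2 and the simplices of K are:

  0-simplices (6): a, b, c, d, e, f
  1-simplices (15): ab, ac, ad, ae, af, bc, bd, be, bf, cd, ce, cf, de, df, ef
  2-simplices (10): abc, abd, acf, ade, aef, bce, bdf, bef, cde, cdf

so the chain groups are C_0 ≅ Z^6, C_1 ≅ Z^15, C_2 ≅ Z^10.

Boundary ∂_1: C_1 → C_0 sends each edge [p,q] (with p < q) to q − p.
This gives a 6×15 integer matrix of rank 5; reducing to Smith normal form yields diagonal entries (1,1,1,1,1).

Boundary ∂_2: C_2 → C_1 acts by ∂[p,q,r] = [q,r] − [p,r] + [p,q]. For instance
  ∂acf = cf − af + ac,
  ∂cde = de − ce + cd.
The resulting 15×10 matrix has rank 10, and its Smith normal form has invariant factors (1,1,1,1,1,1,1,1,1,2).

From H_k ≅ ker(∂_k) / im(∂_{k+1}) we obtain:

  H_2: rank ker ∂_2 − rank ∂_3 = (10 − 10) − 0 = 0, and there is no ∂_3, so H_2 ≅ 0.

(K is a triangulation of the real projective plane RP^2.)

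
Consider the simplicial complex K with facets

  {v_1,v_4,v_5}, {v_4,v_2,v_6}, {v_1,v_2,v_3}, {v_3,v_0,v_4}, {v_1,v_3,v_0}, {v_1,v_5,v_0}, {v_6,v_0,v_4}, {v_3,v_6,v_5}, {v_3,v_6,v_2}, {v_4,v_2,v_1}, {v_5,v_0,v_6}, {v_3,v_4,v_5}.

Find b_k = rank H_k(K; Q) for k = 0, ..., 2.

b_0 = 1, b_1 = 0, b_2 = 0.

We work with the vertex ordering v_0 < v_1 < v_2 < v_3 < v_4 < v_5 < v_6. The simplices of K, each written with vertices in increasing order, are:

  0-simplices (7): [v_0], [v_1], [v_2], [v_3], [v_4], [v_5], [v_6]
  1-simplices (18): (18 of them)
  2-simplices (12): (12 of them)

so the chain groups are C_0 ≅ Z^7, C_1 ≅ Z^18, C_2 ≅ Z^12.

∂_1: C_1 → C_0 sends each edge [p,q] (with p < q) to q − p. For instance
  ∂[v_0,v_1] = [v_1] − [v_0].
The resulting 7×18 matrix has rank 6, and its Smith normal form has invariant factors (1,1,1,1,1,1).

Boundary ∂_2: C_2 → C_1 acts by ∂[p,q,r] = [q,r] − [p,r] + [p,q]. For instance
  ∂[v_3,v_5,v_6] = [v_5,v_6] − [v_3,v_6] + [v_3,v_5],
  ∂[v_3,v_4,v_5] = [v_4,v_5] − [v_3,v_5] + [v_3,v_4].
This gives a 18×12 integer matrix of rank 12; reducing to Smith normal form yields diagonal entries (1,1,1,1,1,1,1,1,1,1,1,2).

Reading off H_k = ker ∂_k / im ∂_{k+1}:

  H_0: rank C_0 − rank ∂_1 = 7 − 6 = 1, and the invariant factors of ∂_1 are all 1, so H_0 = Z.
  H_1: rank ker ∂_1 − rank ∂_2 = (18 − 6) − 12 = 0, and ∂_2 has invariant factor 2 > 1, so H_1 = Z/2Z.
  H_2: rank ker ∂_2 − rank ∂_3 = (12 − 12) − 0 = 0, and there is no ∂_3, so H_2 = 0.

Hence the Betti numbers are b_0 = 1, b_1 = 0, b_2 = 0.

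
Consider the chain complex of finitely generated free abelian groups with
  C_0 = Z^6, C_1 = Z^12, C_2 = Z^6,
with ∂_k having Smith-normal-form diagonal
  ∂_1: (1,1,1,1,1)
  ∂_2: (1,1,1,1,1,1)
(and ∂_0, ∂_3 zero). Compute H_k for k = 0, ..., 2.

H_0: b_0 = 6 − 0 − 5 = 1; torsion from ∂_1 factors > 1: none. So H_0 ≅ Z.
H_1: b_1 = 12 − 5 − 6 = 1; torsion from ∂_2 factors > 1: none. So H_1 ≅ Z.
H_2: b_2 = 6 − 6 − 0 = 0; torsion from ∂_3 factors > 1: none. So H_2 ≅ 0.

H_0 ≅ Z,  H_1 ≅ Z,  H_2 = 0.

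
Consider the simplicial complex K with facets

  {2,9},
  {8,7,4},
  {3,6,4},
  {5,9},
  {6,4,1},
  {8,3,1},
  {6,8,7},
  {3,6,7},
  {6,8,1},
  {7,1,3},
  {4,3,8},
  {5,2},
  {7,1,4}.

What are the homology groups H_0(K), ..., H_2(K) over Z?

Fix the vertex order 1 < 2 < 3 < 4 < 5 < 6 < 7 < 8 < 9 and write every simplex with vertices in increasing order. Then dim K = 2 and the simplices of K are:

  0-simplices (9): [1], [2], [3], [4], [5], [6], [7], [8], [9]
  1-simplices (18): [1,3], [1,4], [1,6], [1,7], [1,8], [2,5], [2,9], [3,4], [3,6], [3,7], [3,8], [4,6], [4,7], [4,8], [5,9], [6,7], [6,8], [7,8]
  2-simplices (10): [1,3,7], [1,3,8], [1,4,6], [1,4,7], [1,6,8], [3,4,6], [3,4,8], [3,6,7], [4,7,8], [6,7,8]

so the chain groups are C_0 ≅ Z^9, C_1 ≅ Z^18, C_2 ≅ Z^10.

Boundary ∂_1: C_1 → C_0 is given by ∂[p,q] = [q] − [p].
The resulting 9×18 matrix has rank 7, and its Smith normal form has invariant factors (1,1,1,1,1,1,1).

Boundary ∂_2: C_2 → C_1 sends each 2-simplex [p,q,r] to [q,r] − [p,r] + [p,q]. For instance
  ∂[1,3,7] = [3,7] − [1,7] + [1,3],
  ∂[4,7,8] = [7,8] − [4,8] + [4,7].
As a 18×10 matrix over Z this has rank 10, with invariant factors (1,1,1,1,1,1,1,1,1,2).

Computing H_k = (kernel of ∂_k) / (image of ∂_{k+1}):

  H_0: rank C_0 − rank ∂_1 = 9 − 7 = 2, and the invariant factors of ∂_1 are all 1, so H_0 ≅ Z^2.
  H_1: rank ker ∂_1 − rank ∂_2 = (18 − 7) − 10 = 1, and ∂_2 has invariant factor 2 > 1, so H_1 ≅ Z ⊕ Z/2Z.
  H_2: rank ker ∂_2 − rank ∂_3 = (10 − 10) − 0 = 0, and there is no ∂_3, so H_2 ≅ 0.

As a check, the Euler characteristic is 9 − 18 + 10 = 1, which agrees with 2 − 1 + 0 = 1.

H_0 ≅ Z^2,  H_1 ≅ Z ⊕ Z/2Z,  H_2 = 0.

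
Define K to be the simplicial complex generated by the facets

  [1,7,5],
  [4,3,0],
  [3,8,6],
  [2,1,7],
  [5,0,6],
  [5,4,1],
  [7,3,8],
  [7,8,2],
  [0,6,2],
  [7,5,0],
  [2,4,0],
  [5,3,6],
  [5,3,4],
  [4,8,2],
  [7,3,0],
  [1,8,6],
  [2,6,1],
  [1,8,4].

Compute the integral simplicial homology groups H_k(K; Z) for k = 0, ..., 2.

H_0 ≅ Z,  H_1 ≅ Z ⊕ Z/2,  H_2 = 0.

Fix the vertex order 0 < 1 < 2 < 3 < 4 < 5 < 6 < 7 < 8 and write every simplex with vertices in increasing order. Then dim K = 2 and the simplices of K are:

  0-simplices (9): [0], [1], [2], [3], [4], [5], [6], [7], [8]
  1-simplices (27): (27 of them)
  2-simplices (18): [0,2,4], [0,2,6], [0,3,4], [0,3,7], [0,5,6], [0,5,7], [1,2,6], [1,2,7], [1,4,5], [1,4,8], [1,5,7], [1,6,8], [2,4,8], [2,7,8], [3,4,5], [3,5,6], [3,6,8], [3,7,8]

giving chain groups C_0 ≅ Z^9, C_1 ≅ Z^27, C_2 ≅ Z^18.

Boundary ∂_1: C_1 → C_0 sends each edge [p,q] (with p < q) to q − p. For instance
  ∂[0,4] = [4] − [0].
The 9×27 boundary matrix has rank 8 and Smith normal form diag(1,1,1,1,1,1,1,1).

∂_2: C_2 → C_1 acts by ∂[p,q,r] = [q,r] − [p,r] + [p,q]. For instance
  ∂[1,4,8] = [4,8] − [1,8] + [1,4],
  ∂[3,5,6] = [5,6] − [3,6] + [3,5].
This gives a 27×18 integer matrix of rank 18; reducing to Smith normal form yields diagonal entries (1,1,1,1,1,1,1,1,1,1,1,1,1,1,1,1,1,2).

From H_k ≅ ker(∂_k) / im(∂_{k+1}) we obtain:

  H_0: rank C_0 − rank ∂_1 = 9 − 8 = 1, and the invariant factors of ∂_1 are all 1, so H_0 = Z.
  H_1: rank ker ∂_1 − rank ∂_2 = (27 − 8) − 18 = 1, and ∂_2 has invariant factor 2 > 1, so H_1 = Z ⊕ Z/2.
  H_2: rank ker ∂_2 − rank ∂_3 = (18 − 18) − 0 = 0, and there is no ∂_3, so H_2 = 0.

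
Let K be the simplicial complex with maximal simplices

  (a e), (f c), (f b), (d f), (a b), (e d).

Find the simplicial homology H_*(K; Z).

We work with the vertex ordering a < b < c < d < e < f. The simplices of K, each written with vertices in increasing order, are:

  0-simplices (6): a, b, c, d, e, f
  1-simplices (6): ab, ae, bf, cf, de, df

giving chain groups C_0 ≅ Z^6, C_1 ≅ Z^6.

∂_1: C_1 → C_0 is given by ∂[p,q] = [q] − [p]. For instance
  ∂ab = b − a.
The 6×6 boundary matrix has rank 5 and Smith normal form diag(1,1,1,1,1).

Now H_k = ker ∂_k / im ∂_{k+1}, so:

  H_0: rank C_0 − rank ∂_1 = 6 − 5 = 1, and the invariant factors of ∂_1 are all 1, so H_0 ≅ Z.
  H_1: rank ker ∂_1 − rank ∂_2 = (6 − 5) − 0 = 1, and there is no ∂_2, so H_1 ≅ Z.

H_0 = Z,  H_1 = Z.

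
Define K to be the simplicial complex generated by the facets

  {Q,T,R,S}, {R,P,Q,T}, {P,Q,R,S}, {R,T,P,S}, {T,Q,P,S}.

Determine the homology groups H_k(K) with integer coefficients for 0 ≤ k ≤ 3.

Order the vertices as P < Q < R < S < T. Listing each simplex with vertices in this order, K has dimension 3 with simplices:

  0-simplices (5): P, Q, R, S, T
  1-simplices (10): PQ, PR, PS, PT, QR, QS, QT, RS, RT, ST
  2-simplices (10): PQR, PQS, PQT, PRS, PRT, PST, QRS, QRT, QST, RST
  3-simplices (5): PQRS, PQRT, PQST, PRST, QRST

so the chain groups are C_0 ≅ Z^5, C_1 ≅ Z^10, C_2 ≅ Z^10, C_3 ≅ Z^5.

∂_1: C_1 → C_0 sends each edge [p,q] (with p < q) to q − p. For instance
  ∂RT = T − R.
As a 5×10 matrix over Z this has rank 4, with invariant factors (1,1,1,1).

∂_2: C_2 → C_1 acts by ∂[p,q,r] = [q,r] − [p,r] + [p,q]. For instance
  ∂QRS = RS − QS + QR,
  ∂PQT = QT − PT + PQ.
The resulting 10×10 matrix has rank 6, and its Smith normal form has invariant factors (1,1,1,1,1,1).

∂_3: C_3 → C_2 sends each 3-simplex σ to the alternating sum Σ_i (−1)^i (σ with its i-th vertex removed). For instance
  ∂PQRT = QRT − PRT + PQT − PQR,
  ∂PQRS = QRS − PRS + PQS − PQR.
This gives a 10×5 integer matrix of rank 4; reducing to Smith normal form yields diagonal entries (1,1,1,1).

Computing H_k = (kernel of ∂_k) / (image of ∂_{k+1}):

  H_0: rank C_0 − rank ∂_1 = 5 − 4 = 1, and the invariant factors of ∂_1 are all 1, so H_0 = Z.
  H_1: rank ker ∂_1 − rank ∂_2 = (10 − 4) − 6 = 0, and the invariant factors of ∂_2 are all 1, so H_1 = 0.
  H_2: rank ker ∂_2 − rank ∂_3 = (10 − 6) − 4 = 0, and the invariant factors of ∂_3 are all 1, so H_2 = 0.
  H_3: rank ker ∂_3 − rank ∂_4 = (5 − 4) − 0 = 1, and there is no ∂_4, so H_3 = Z.

As a check, the Euler characteristic is 5 − 10 + 10 − 5 = 0, which agrees with 1 − 0 + 0 − 1 = 0.

H_0 = Z,  H_1 = 0,  H_2 = 0,  H_3 = Z.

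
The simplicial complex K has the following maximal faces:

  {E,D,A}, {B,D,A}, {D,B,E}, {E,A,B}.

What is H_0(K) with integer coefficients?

K has 4 vertices, 6 edges, 4 triangles.
rank ∂_0 = 0, rank ∂_1 = 3 ⇒ b_0 = 4 − 0 − 3 = 1; all invariant factors of ∂_1 are 1 so no torsion. So H_0 = Z.

H_0 ≅ Z.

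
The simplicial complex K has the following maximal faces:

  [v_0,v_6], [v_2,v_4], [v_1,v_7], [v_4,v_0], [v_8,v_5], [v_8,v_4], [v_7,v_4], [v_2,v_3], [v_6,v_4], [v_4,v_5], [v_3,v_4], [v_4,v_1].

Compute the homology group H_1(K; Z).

We work with the vertex ordering v_0 < v_1 < v_2 < v_3 < v_4 < v_5 < v_6 < v_7 < v_8. The simplices of K, each written with vertices in increasing order, are:

  0-simplices (9): [v_0], [v_1], [v_2], [v_3], [v_4], [v_5], [v_6], [v_7], [v_8]
  1-simplices (12): [v_0,v_4], [v_0,v_6], [v_1,v_4], [v_1,v_7], [v_2,v_3], [v_2,v_4], [v_3,v_4], [v_4,v_5], [v_4,v_6], [v_4,v_7], [v_4,v_8], [v_5,v_8]

giving chain groups C_0 ≅ Z^9, C_1 ≅ Z^12.

The boundary map ∂_1: C_1 → C_0 sends each edge [p,q] (with p < q) to q − p.
The resulting 9×12 matrix has rank 8, and its Smith normal form has invariant factors (1,1,1,1,1,1,1,1).

From H_k ≅ ker(∂_k) / im(∂_{k+1}) we obtain:

  H_1: rank ker ∂_1 − rank ∂_2 = (12 − 8) − 0 = 4, and there is no ∂_2, so H_1 = Z^4.

H_1 ≅ Z^4.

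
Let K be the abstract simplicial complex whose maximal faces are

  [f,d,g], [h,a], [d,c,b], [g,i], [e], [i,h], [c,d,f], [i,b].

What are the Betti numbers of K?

b_0 = 2, b_1 = 1, b_2 = 0.

Order the vertices as a < b < c < d < e < f < g < h < i. Listing each simplex with vertices in this order, K has dimension 2 with simplices:

  0-simplices (9): a, b, c, d, e, f, g, h, i
  1-simplices (11): ah, bc, bd, bi, cd, cf, df, dg, fg, gi, hi
  2-simplices (3): bcd, cdf, dfg

so the chain groups are C_0 ≅ Z^9, C_1 ≅ Z^11, C_2 ≅ Z^3.

∂_1: C_1 → C_0 is given by ∂[p,q] = [q] − [p]. For instance
  ∂gi = i − g.
The resulting 9×11 matrix has rank 7, and its Smith normal form has invariant factors (1,1,1,1,1,1,1).

∂_2: C_2 → C_1 sends each 2-simplex [p,q,r] to [q,r] − [p,r] + [p,q]. For instance
  ∂cdf = df − cf + cd,
  ∂bcd = cd − bd + bc.
This gives a 11×3 integer matrix of rank 3; reducing to Smith normal form yields diagonal entries (1,1,1).

Now H_k = ker ∂_k / im ∂_{k+1}, so:

  H_0: rank C_0 − rank ∂_1 = 9 − 7 = 2, and the invariant factors of ∂_1 are all 1, so H_0 = Z^2.
  H_1: rank ker ∂_1 − rank ∂_2 = (11 − 7) − 3 = 1, and the invariant factors of ∂_2 are all 1, so H_1 = Z.
  H_2: rank ker ∂_2 − rank ∂_3 = (3 − 3) − 0 = 0, and there is no ∂_3, so H_2 = 0.

Hence the Betti numbers are b_0 = 2, b_1 = 1, b_2 = 0.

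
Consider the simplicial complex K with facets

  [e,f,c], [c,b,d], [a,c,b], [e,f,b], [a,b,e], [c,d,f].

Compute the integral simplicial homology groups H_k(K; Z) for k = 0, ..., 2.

We work with the vertex ordering a < b < c < d < e < f. The simplices of K, each written with vertices in increasing order, are:

  0-simplices (6): a, b, c, d, e, f
  1-simplices (12): ab, ac, ae, bc, bd, be, bf, cd, ce, cf, df, ef
  2-simplices (6): abc, abe, bcd, bef, cdf, cef

Hence C_0 ≅ Z^6, C_1 ≅ Z^12, C_2 ≅ Z^6.

Boundary ∂_1: C_1 → C_0 sends each edge [p,q] (with p < q) to q − p. For instance
  ∂ac = c − a.
As a 6×12 matrix over Z this has rank 5, with invariant factors (1,1,1,1,1).

∂_2: C_2 → C_1 sends each 2-simplex [p,q,r] to [q,r] − [p,r] + [p,q]. For instance
  ∂abc = bc − ac + ab,
  ∂bcd = cd − bd + bc.
This gives a 12×6 integer matrix of rank 6; reducing to Smith normal form yields diagonal entries (1,1,1,1,1,1).

From H_k ≅ ker(∂_k) / im(∂_{k+1}) we obtain:

  H_0: rank C_0 − rank ∂_1 = 6 − 5 = 1, and the invariant factors of ∂_1 are all 1, so H_0 ≅ Z.
  H_1: rank ker ∂_1 − rank ∂_2 = (12 − 5) − 6 = 1, and the invariant factors of ∂_2 are all 1, so H_1 ≅ Z.
  H_2: rank ker ∂_2 − rank ∂_3 = (6 − 6) − 0 = 0, and there is no ∂_3, so H_2 ≅ 0.

H_0 ≅ Z,  H_1 ≅ Z,  H_2 = 0.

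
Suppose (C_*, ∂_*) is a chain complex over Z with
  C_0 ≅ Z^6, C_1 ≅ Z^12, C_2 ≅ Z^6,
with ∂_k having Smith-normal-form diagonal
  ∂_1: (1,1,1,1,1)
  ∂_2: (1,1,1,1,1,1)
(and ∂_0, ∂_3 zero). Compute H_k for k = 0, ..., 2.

H_0 ≅ Z,  H_1 ≅ Z,  H_2 = 0.

H_0: b_0 = 6 − 0 − 5 = 1; torsion from ∂_1 factors > 1: none. So H_0 ≅ Z.
H_1: b_1 = 12 − 5 − 6 = 1; torsion from ∂_2 factors > 1: none. So H_1 ≅ Z.
H_2: b_2 = 6 − 6 − 0 = 0; torsion from ∂_3 factors > 1: none. So H_2 ≅ 0.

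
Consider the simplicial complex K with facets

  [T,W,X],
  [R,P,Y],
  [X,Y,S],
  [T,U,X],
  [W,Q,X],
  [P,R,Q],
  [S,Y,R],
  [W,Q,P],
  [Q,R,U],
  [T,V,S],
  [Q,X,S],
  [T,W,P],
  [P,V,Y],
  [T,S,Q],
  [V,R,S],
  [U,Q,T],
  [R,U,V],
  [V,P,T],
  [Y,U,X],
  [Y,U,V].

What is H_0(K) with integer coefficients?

H_0 ≅ Z.

K has 10 vertices, 30 edges, 20 triangles.
rank ∂_0 = 0, rank ∂_1 = 9 ⇒ b_0 = 10 − 0 − 9 = 1; all invariant factors of ∂_1 are 1 so no torsion. So H_0 ≅ Z.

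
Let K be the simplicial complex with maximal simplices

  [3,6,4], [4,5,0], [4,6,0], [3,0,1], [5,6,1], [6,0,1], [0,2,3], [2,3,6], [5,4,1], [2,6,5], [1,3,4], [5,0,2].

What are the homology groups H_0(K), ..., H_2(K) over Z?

Order the vertices as 0 < 1 < 2 < 3 < 4 < 5 < 6. Listing each simplex with vertices in this order, K has dimension 2 with simplices:

  0-simplices (7): [0], [1], [2], [3], [4], [5], [6]
  1-simplices (18): [0,1], [0,2], [0,3], [0,4], [0,5], [0,6], [1,3], [1,4], [1,5], [1,6], [2,3], [2,5], [2,6], [3,4], [3,6], [4,5], [4,6], [5,6]
  2-simplices (12): [0,1,3], [0,1,6], [0,2,3], [0,2,5], [0,4,5], [0,4,6], [1,3,4], [1,4,5], [1,5,6], [2,3,6], [2,5,6], [3,4,6]

giving chain groups C_0 ≅ Z^7, C_1 ≅ Z^18, C_2 ≅ Z^12.

Boundary ∂_1: C_1 → C_0 maps an edge to its endpoints' difference, ∂[p,q] = q − p.
The 7×18 boundary matrix has rank 6 and Smith normal form diag(1,1,1,1,1,1).

The boundary map ∂_2: C_2 → C_1 acts by ∂[p,q,r] = [q,r] − [p,r] + [p,q]. For instance
  ∂[0,2,3] = [2,3] − [0,3] + [0,2],
  ∂[1,3,4] = [3,4] − [1,4] + [1,3].
The resulting 18×12 matrix has rank 12, and its Smith normal form has invariant factors (1,1,1,1,1,1,1,1,1,1,1,2).

Now H_k = ker ∂_k / im ∂_{k+1}, so:

  H_0: rank C_0 − rank ∂_1 = 7 − 6 = 1, and the invariant factors of ∂_1 are all 1, so H_0 = Z.
  H_1: rank ker ∂_1 − rank ∂_2 = (18 − 6) − 12 = 0, and ∂_2 has invariant factor 2 > 1, so H_1 = Z/2Z.
  H_2: rank ker ∂_2 − rank ∂_3 = (12 − 12) − 0 = 0, and there is no ∂_3, so H_2 = 0.

(K is a triangulation of the real projective plane RP^2.)

H_0 = Z,  H_1 = Z/2Z,  H_2 = 0.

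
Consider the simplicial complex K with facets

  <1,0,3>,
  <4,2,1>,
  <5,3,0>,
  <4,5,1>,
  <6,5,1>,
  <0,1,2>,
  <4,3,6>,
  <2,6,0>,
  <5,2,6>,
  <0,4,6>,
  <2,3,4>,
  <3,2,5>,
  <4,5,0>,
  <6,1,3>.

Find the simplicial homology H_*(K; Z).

H_0 ≅ Z,  H_1 ≅ Z^2,  H_2 ≅ Z.

K has 7 vertices, 21 edges, 14 triangles.
rank ∂_0 = 0, rank ∂_1 = 6 ⇒ b_0 = 7 − 0 − 6 = 1; all invariant factors of ∂_1 are 1 so no torsion. So H_0 = Z.
rank ∂_1 = 6, rank ∂_2 = 13 ⇒ b_1 = 21 − 6 − 13 = 2; all invariant factors of ∂_2 are 1 so no torsion. So H_1 = Z^2.
rank ∂_2 = 13, rank ∂_3 = 0 ⇒ b_2 = 14 − 13 − 0 = 1. So H_2 = Z.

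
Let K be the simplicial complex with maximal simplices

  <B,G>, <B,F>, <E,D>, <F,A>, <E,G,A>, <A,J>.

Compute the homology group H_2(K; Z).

Take the total order A < B < D < E < F < G < J on the vertex set. Then K (dimension 2) consists of the simplices:

  0-simplices (7): A, B, D, E, F, G, J
  1-simplices (8): AE, AF, AG, AJ, BF, BG, DE, EG
  2-simplices (1): AEG

Hence C_0 ≅ Z^7, C_1 ≅ Z^8, C_2 ≅ Z^1.

Boundary ∂_1: C_1 → C_0 is given by ∂[p,q] = [q] − [p].
The 7×8 boundary matrix has rank 6 and Smith normal form diag(1,1,1,1,1,1).

The boundary map ∂_2: C_2 → C_1 acts by ∂[p,q,r] = [q,r] − [p,r] + [p,q]. For instance
  ∂AEG = EG − AG + AE.
As a 8×1 matrix over Z this has rank 1, with invariant factors (1).

From H_k ≅ ker(∂_k) / im(∂_{k+1}) we obtain:

  H_2: rank ker ∂_2 − rank ∂_3 = (1 − 1) − 0 = 0, and there is no ∂_3, so H_2 = 0.

H_2 ≅ 0.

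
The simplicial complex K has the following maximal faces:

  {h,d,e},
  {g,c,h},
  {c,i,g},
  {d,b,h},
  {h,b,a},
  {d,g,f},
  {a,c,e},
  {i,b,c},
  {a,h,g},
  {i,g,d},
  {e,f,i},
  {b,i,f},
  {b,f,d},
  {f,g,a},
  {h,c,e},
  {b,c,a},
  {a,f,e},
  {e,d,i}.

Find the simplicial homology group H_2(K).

H_2 ≅ 0.

We work with the vertex ordering a < b < c < d < e < f < g < h < i. The simplices of K, each written with vertices in increasing order, are:

  0-simplices (9): a, b, c, d, e, f, g, h, i
  1-simplices (27): ab, ac, ae, af, ag, ah, bc, bd, bf, bh, bi, ce, cg, ch, ci, de, df, dg, dh, di, ef, eh, ei, fg, fi, gh, gi
  2-simplices (18): abc, abh, ace, aef, afg, agh, bci, bdf, bdh, bfi, ceh, cgh, cgi, deh, dei, dfg, dgi, efi

Hence C_0 ≅ Z^9, C_1 ≅ Z^27, C_2 ≅ Z^18.

Boundary ∂_1: C_1 → C_0 maps an edge to its endpoints' difference, ∂[p,q] = q − p. For instance
  ∂cg = g − c.
The resulting 9×27 matrix has rank 8, and its Smith normal form has invariant factors (1,1,1,1,1,1,1,1).

∂_2: C_2 → C_1 acts by ∂[p,q,r] = [q,r] − [p,r] + [p,q]. For instance
  ∂dfg = fg − dg + df,
  ∂dgi = gi − di + dg.
The resulting 27×18 matrix has rank 18, and its Smith normal form has invariant factors (1,1,1,1,1,1,1,1,1,1,1,1,1,1,1,1,1,2).

Computing H_k = (kernel of ∂_k) / (image of ∂_{k+1}):

  H_2: rank ker ∂_2 − rank ∂_3 = (18 − 18) − 0 = 0, and there is no ∂_3, so H_2 ≅ 0.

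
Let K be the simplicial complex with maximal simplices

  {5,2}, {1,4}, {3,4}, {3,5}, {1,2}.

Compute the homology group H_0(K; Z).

We work with the vertex ordering 1 < 2 < 3 < 4 < 5. The simplices of K, each written with vertices in increasing order, are:

  0-simplices (5): [1], [2], [3], [4], [5]
  1-simplices (5): [1,2], [1,4], [2,5], [3,4], [3,5]

Hence C_0 ≅ Z^5, C_1 ≅ Z^5.

∂_1: C_1 → C_0 sends each edge [p,q] (with p < q) to q − p. For instance
  ∂[2,5] = [5] − [2].
As a 5×5 matrix over Z this has rank 4, with invariant factors (1,1,1,1).

Computing H_k = (kernel of ∂_k) / (image of ∂_{k+1}):

  H_0: rank C_0 − rank ∂_1 = 5 − 4 = 1, and the invariant factors of ∂_1 are all 1, so H_0 ≅ Z.

H_0 = Z.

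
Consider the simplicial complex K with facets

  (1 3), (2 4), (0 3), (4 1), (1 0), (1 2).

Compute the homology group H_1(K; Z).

We work with the vertex ordering 0 < 1 < 2 < 3 < 4. The simplices of K, each written with vertices in increasing order, are:

  0-simplices (5): [0], [1], [2], [3], [4]
  1-simplices (6): [0,1], [0,3], [1,2], [1,3], [1,4], [2,4]

giving chain groups C_0 ≅ Z^5, C_1 ≅ Z^6.

∂_1: C_1 → C_0 is given by ∂[p,q] = [q] − [p].
As a 5×6 matrix over Z this has rank 4, with invariant factors (1,1,1,1).

Computing H_k = (kernel of ∂_k) / (image of ∂_{k+1}):

  H_1: rank ker ∂_1 − rank ∂_2 = (6 − 4) − 0 = 2, and there is no ∂_2, so H_1 = Z^2.

H_1 ≅ Z^2.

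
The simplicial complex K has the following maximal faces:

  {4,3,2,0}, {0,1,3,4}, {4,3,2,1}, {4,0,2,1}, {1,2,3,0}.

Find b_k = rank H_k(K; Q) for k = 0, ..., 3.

b_0 = 1, b_1 = 0, b_2 = 0, b_3 = 1.

Order the vertices as 0 < 1 < 2 < 3 < 4. Listing each simplex with vertices in this order, K has dimension 3 with simplices:

  0-simplices (5): [0], [1], [2], [3], [4]
  1-simplices (10): [0,1], [0,2], [0,3], [0,4], [1,2], [1,3], [1,4], [2,3], [2,4], [3,4]
  2-simplices (10): [0,1,2], [0,1,3], [0,1,4], [0,2,3], [0,2,4], [0,3,4], [1,2,3], [1,2,4], [1,3,4], [2,3,4]
  3-simplices (5): [0,1,2,3], [0,1,2,4], [0,1,3,4], [0,2,3,4], [1,2,3,4]

so the chain groups are C_0 ≅ Z^5, C_1 ≅ Z^10, C_2 ≅ Z^10, C_3 ≅ Z^5.

The boundary map ∂_1: C_1 → C_0 sends each edge [p,q] (with p < q) to q − p. For instance
  ∂[1,2] = [2] − [1].
The 5×10 boundary matrix has rank 4 and Smith normal form diag(1,1,1,1).

The boundary map ∂_2: C_2 → C_1 sends each 2-simplex [p,q,r] to [q,r] − [p,r] + [p,q]. For instance
  ∂[0,1,3] = [1,3] − [0,3] + [0,1],
  ∂[0,1,2] = [1,2] − [0,2] + [0,1].
The resulting 10×10 matrix has rank 6, and its Smith normal form has invariant factors (1,1,1,1,1,1).

Boundary ∂_3: C_3 → C_2 sends each 3-simplex σ to the alternating sum Σ_i (−1)^i (σ with its i-th vertex removed). For instance
  ∂[0,1,2,3] = [1,2,3] − [0,2,3] + [0,1,3] − [0,1,2],
  ∂[1,2,3,4] = [2,3,4] − [1,3,4] + [1,2,4] − [1,2,3].
The 10×5 boundary matrix has rank 4 and Smith normal form diag(1,1,1,1).

Computing H_k = (kernel of ∂_k) / (image of ∂_{k+1}):

  H_0: rank C_0 − rank ∂_1 = 5 − 4 = 1, and the invariant factors of ∂_1 are all 1, so H_0 = Z.
  H_1: rank ker ∂_1 − rank ∂_2 = (10 − 4) − 6 = 0, and the invariant factors of ∂_2 are all 1, so H_1 = 0.
  H_2: rank ker ∂_2 − rank ∂_3 = (10 − 6) − 4 = 0, and the invariant factors of ∂_3 are all 1, so H_2 = 0.
  H_3: rank ker ∂_3 − rank ∂_4 = (5 − 4) − 0 = 1, and there is no ∂_4, so H_3 = Z.

Hence the Betti numbers are b_0 = 1, b_1 = 0, b_2 = 0, b_3 = 1.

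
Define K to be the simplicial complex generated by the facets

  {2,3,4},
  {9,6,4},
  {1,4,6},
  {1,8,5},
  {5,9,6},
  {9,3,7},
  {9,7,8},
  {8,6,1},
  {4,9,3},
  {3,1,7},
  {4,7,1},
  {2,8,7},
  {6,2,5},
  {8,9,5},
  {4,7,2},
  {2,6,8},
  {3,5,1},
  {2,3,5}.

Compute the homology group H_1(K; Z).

H_1 ≅ Z × Z/2.

We work with the vertex ordering 1 < 2 < 3 < 4 < 5 < 6 < 7 < 8 < 9. The simplices of K, each written with vertices in increasing order, are:

  0-simplices (9): [1], [2], [3], [4], [5], [6], [7], [8], [9]
  1-simplices (27): (27 of them)
  2-simplices (18): [1,3,5], [1,3,7], [1,4,6], [1,4,7], [1,5,8], [1,6,8], [2,3,4], [2,3,5], [2,4,7], [2,5,6], [2,6,8], [2,7,8], [3,4,9], [3,7,9], [4,6,9], [5,6,9], [5,8,9], [7,8,9]

Hence C_0 ≅ Z^9, C_1 ≅ Z^27, C_2 ≅ Z^18.

∂_1: C_1 → C_0 maps an edge to its endpoints' difference, ∂[p,q] = q − p. For instance
  ∂[2,6] = [6] − [2].
As a 9×27 matrix over Z this has rank 8, with invariant factors (1,1,1,1,1,1,1,1).

∂_2: C_2 → C_1 sends each 2-simplex [p,q,r] to [q,r] − [p,r] + [p,q]. For instance
  ∂[1,3,7] = [3,7] − [1,7] + [1,3],
  ∂[2,3,5] = [3,5] − [2,5] + [2,3].
This gives a 27×18 integer matrix of rank 18; reducing to Smith normal form yields diagonal entries (1,1,1,1,1,1,1,1,1,1,1,1,1,1,1,1,1,2).

Now H_k = ker ∂_k / im ∂_{k+1}, so:

  H_1: rank ker ∂_1 − rank ∂_2 = (27 − 8) − 18 = 1, and ∂_2 has invariant factor 2 > 1, so H_1 ≅ Z × Z/2.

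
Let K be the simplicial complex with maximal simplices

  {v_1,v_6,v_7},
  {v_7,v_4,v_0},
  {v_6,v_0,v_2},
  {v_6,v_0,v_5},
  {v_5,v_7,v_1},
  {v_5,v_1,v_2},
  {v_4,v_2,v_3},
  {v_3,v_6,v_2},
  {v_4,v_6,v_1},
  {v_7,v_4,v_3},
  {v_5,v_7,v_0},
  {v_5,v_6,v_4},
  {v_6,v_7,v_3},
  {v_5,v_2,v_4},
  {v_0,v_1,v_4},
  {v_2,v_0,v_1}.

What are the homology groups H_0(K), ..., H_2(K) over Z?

Order the vertices as v_0 < v_1 < v_2 < v_3 < v_4 < v_5 < v_6 < v_7. Listing each simplex with vertices in this order, K has dimension 2 with simplices:

  0-simplices (8): [v_0], [v_1], [v_2], [v_3], [v_4], [v_5], [v_6], [v_7]
  1-simplices (24): (24 of them)
  2-simplices (16): (16 of them)

Hence C_0 ≅ Z^8, C_1 ≅ Z^24, C_2 ≅ Z^16.

∂_1: C_1 → C_0 maps an edge to its endpoints' difference, ∂[p,q] = q − p. For instance
  ∂[v_2,v_3] = [v_3] − [v_2].
This gives a 8×24 integer matrix of rank 7; reducing to Smith normal form yields diagonal entries (1,1,1,1,1,1,1).

The boundary map ∂_2: C_2 → C_1 acts by ∂[p,q,r] = [q,r] − [p,r] + [p,q]. For instance
  ∂[v_3,v_4,v_7] = [v_4,v_7] − [v_3,v_7] + [v_3,v_4],
  ∂[v_1,v_5,v_7] = [v_5,v_7] − [v_1,v_7] + [v_1,v_5].
The 24×16 boundary matrix has rank 15 and Smith normal form diag(1,1,1,1,1,1,1,1,1,1,1,1,1,1,1).

Computing H_k = (kernel of ∂_k) / (image of ∂_{k+1}):

  H_0: rank C_0 − rank ∂_1 = 8 − 7 = 1, and the invariant factors of ∂_1 are all 1, so H_0 = Z.
  H_1: rank ker ∂_1 − rank ∂_2 = (24 − 7) − 15 = 2, and the invariant factors of ∂_2 are all 1, so H_1 = Z^2.
  H_2: rank ker ∂_2 − rank ∂_3 = (16 − 15) − 0 = 1, and there is no ∂_3, so H_2 = Z.

As a check, the Euler characteristic is 8 − 24 + 16 = 0, which agrees with 1 − 2 + 1 = 0.

H_0 = Z,  H_1 = Z^2,  H_2 = Z.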